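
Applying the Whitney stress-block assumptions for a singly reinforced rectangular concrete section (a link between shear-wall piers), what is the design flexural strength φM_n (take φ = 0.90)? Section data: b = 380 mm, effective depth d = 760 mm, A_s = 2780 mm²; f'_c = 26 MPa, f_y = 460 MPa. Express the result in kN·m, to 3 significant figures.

T = A_s f_y = 2780 × 460 = 1278800 N = 1278.8 kN.
From C = T: a = T/(0.85 f'_c b) = 1278800/(0.85 × 26 × 380) = 152.27 mm.
M_n = T(d − a/2) = 1278.8 kN × (760 − 76.135) mm = 874.53 kN·m.
φM_n = 0.90 × 874.53 = 787.08 kN·m.

φM_n ≈ 787 kN·m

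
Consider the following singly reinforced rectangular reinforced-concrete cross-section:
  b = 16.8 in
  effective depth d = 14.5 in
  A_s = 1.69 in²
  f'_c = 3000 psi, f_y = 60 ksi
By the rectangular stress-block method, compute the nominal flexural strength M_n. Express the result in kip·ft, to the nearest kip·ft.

T = A_s f_y = 1.69 × 60 = 101.4 kips.
a = T/(0.85 f'_c b) = 101.4/(0.85 × 3 × 16.8) = 2.367 in.
M_n = T(d − a/2) = 101.4 × (14.5 − 1.1835) = 1350.3 kip·in = 1350.3/12 = 112.53 kip·ft.

M_n ≈ 113 kip·ft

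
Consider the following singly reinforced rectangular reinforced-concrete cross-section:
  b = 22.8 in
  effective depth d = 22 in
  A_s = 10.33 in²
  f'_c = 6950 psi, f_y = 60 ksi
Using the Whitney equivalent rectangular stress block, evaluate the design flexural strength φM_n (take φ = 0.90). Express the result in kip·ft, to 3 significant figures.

T = A_s f_y = 10.33 × 60 = 619.8 kips.
a = T/(0.85 f'_c b) = 619.8/(0.85 × 6.95 × 22.8) = 4.602 in.
M_n = T(d − a/2) = 619.8 × (22 − 2.301) = 12209.4 kip·in = 12209.4/12 = 1017.45 kip·ft.
φM_n = 0.90 × 1017.45 = 915.71 kip·ft.

φM_n ≈ 916 kip·ft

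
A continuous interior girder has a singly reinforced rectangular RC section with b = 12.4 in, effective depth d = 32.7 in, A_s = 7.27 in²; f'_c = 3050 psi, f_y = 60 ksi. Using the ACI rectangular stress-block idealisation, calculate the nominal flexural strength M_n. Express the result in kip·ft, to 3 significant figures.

T = A_s f_y = 7.27 × 60 = 436.2 kips.
a = T/(0.85 f'_c b) = 436.2/(0.85 × 3.05 × 12.4) = 13.569 in.
M_n = T(d − a/2) = 436.2 × (32.7 − 6.7845) = 11304.3 kip·in = 11304.3/12 = 942.03 kip·ft.

M_n ≈ 942 kip·ft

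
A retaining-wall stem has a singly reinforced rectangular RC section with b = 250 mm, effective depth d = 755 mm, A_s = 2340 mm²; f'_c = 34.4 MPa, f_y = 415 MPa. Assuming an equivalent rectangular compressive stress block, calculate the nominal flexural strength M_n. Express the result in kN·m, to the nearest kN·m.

M_n ≈ 669 kN·m

T = A_s f_y = 2340 × 415 = 971100 N = 971.1 kN.
From C = T: a = T/(0.85 f'_c b) = 971100/(0.85 × 34.4 × 250) = 132.85 mm.
M_n = T(d − a/2) = 971.1 kN × (755 − 66.425) mm = 668.68 kN·m.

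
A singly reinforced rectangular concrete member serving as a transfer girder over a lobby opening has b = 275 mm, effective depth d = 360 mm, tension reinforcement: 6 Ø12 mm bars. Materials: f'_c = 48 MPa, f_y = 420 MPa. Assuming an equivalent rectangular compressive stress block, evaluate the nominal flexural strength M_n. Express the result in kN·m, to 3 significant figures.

A_s = 6 × 113 = 678 mm².
T = A_s f_y = 678 × 420 = 284760 N = 284.76 kN.
From C = T: a = T/(0.85 f'_c b) = 284760/(0.85 × 48 × 275) = 25.38 mm.
M_n = T(d − a/2) = 284.76 kN × (360 − 12.69) mm = 98.90 kN·m.

M_n ≈ 98.9 kN·m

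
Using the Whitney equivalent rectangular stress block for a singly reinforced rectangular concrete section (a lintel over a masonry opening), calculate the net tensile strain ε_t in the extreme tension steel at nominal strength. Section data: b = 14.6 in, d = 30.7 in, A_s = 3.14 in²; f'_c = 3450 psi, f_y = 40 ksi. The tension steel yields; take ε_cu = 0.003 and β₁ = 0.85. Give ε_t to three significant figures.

a = A_s f_y/(0.85 f'_c b) = 2.934 in.
β₁ = 0.85, so c = a/β₁ = 2.934/0.85 = 3.452 in.
From the linear strain diagram with ε_cu = 0.003: ε_t = 0.003 (d − c)/c = 0.003 × (30.7 − 3.452)/3.452 = 0.0237.
Since ε_t ≥ 0.005, the section is tension-controlled.

ε_t ≈ 0.0237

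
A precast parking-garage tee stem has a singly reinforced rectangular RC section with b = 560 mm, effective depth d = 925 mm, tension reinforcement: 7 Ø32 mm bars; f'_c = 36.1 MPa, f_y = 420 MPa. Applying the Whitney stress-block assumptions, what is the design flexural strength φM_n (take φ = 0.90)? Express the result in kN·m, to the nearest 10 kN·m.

φM_n ≈ 1820 kN·m

A_s = 7 × 804 = 5628 mm².
T = A_s f_y = 5628 × 420 = 2363760 N = 2363.76 kN.
From C = T: a = T/(0.85 f'_c b) = 2363760/(0.85 × 36.1 × 560) = 137.56 mm.
M_n = T(d − a/2) = 2363.76 kN × (925 − 68.78) mm = 2023.90 kN·m.
φM_n = 0.90 × 2023.90 = 1821.51 kN·m.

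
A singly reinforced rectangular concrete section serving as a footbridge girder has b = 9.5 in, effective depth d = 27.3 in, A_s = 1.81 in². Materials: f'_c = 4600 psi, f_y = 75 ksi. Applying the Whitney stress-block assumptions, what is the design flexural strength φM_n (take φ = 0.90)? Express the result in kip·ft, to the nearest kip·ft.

T = A_s f_y = 1.81 × 75 = 135.75 kips.
a = T/(0.85 f'_c b) = 135.75/(0.85 × 4.6 × 9.5) = 3.655 in.
M_n = T(d − a/2) = 135.75 × (27.3 − 1.8275) = 3457.9 kip·in = 3457.9/12 = 288.16 kip·ft.
φM_n = 0.90 × 288.16 = 259.34 kip·ft.

φM_n ≈ 259 kip·ft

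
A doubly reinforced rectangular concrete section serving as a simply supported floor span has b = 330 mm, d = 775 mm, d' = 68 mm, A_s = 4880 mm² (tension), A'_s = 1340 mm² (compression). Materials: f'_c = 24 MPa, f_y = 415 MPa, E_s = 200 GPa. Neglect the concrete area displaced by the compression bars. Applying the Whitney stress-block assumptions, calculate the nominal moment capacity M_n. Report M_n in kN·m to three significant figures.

M_n ≈ 1370 kN·m

Assume both tension and compression steel yield.
Net tension couple steel: A_s − A'_s = 3540 mm².
a = (A_s − A'_s) f_y / (0.85 f'_c b) = 1469100/(0.85 × 24 × 330) = 218.23 mm.
c = a/β₁ = 218.23/0.85 = 256.74 mm; ε'_s = 0.003(c − d')/c = 0.0022 ≥ f_y/E_s = 0.0021, so compression steel does yield.
M_n = (A_s − A'_s) f_y (d − a/2) + A'_s f_y (d − d') = [1469100 × (775 − 109.115) + 556100 × (775 − 68)] × 10⁻⁶ = 978.25 + 393.16 = 1371.41 kN·m.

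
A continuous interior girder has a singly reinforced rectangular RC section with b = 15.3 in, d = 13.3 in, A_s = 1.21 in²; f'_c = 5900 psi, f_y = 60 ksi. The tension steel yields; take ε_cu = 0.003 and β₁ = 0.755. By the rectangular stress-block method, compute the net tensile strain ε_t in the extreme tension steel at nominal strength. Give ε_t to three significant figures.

ε_t ≈ 0.0288

a = A_s f_y/(0.85 f'_c b) = 0.946 in.
β₁ = 0.755, so c = a/β₁ = 0.946/0.755 = 1.253 in.
From the linear strain diagram with ε_cu = 0.003: ε_t = 0.003 (d − c)/c = 0.003 × (13.3 − 1.253)/1.253 = 0.0288.
Since ε_t ≥ 0.005, the section is tension-controlled.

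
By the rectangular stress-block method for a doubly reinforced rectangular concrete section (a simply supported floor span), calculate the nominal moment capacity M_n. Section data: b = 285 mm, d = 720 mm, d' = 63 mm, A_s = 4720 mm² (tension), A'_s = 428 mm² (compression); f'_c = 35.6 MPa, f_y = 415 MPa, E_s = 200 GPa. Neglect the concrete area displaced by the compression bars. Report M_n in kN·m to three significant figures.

Assume both tension and compression steel yield.
Net tension couple steel: A_s − A'_s = 4292 mm².
a = (A_s − A'_s) f_y / (0.85 f'_c b) = 1781180/(0.85 × 35.6 × 285) = 206.54 mm.
c = a/β₁ = 206.54/0.796 = 259.47 mm; ε'_s = 0.003(c − d')/c = 0.0023 ≥ f_y/E_s = 0.0021, so compression steel does yield.
M_n = (A_s − A'_s) f_y (d − a/2) + A'_s f_y (d − d') = [1781180 × (720 − 103.27) + 177620 × (720 − 63)] × 10⁻⁶ = 1098.51 + 116.70 = 1215.21 kN·m.

M_n ≈ 1220 kN·m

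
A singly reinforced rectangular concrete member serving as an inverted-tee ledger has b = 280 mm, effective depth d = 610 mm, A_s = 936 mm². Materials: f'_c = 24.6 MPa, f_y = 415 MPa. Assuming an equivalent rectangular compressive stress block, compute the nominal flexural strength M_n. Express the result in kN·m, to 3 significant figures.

T = A_s f_y = 936 × 415 = 388440 N = 388.44 kN.
From C = T: a = T/(0.85 f'_c b) = 388440/(0.85 × 24.6 × 280) = 66.35 mm.
M_n = T(d − a/2) = 388.44 kN × (610 − 33.175) mm = 224.06 kN·m.

M_n ≈ 224 kN·m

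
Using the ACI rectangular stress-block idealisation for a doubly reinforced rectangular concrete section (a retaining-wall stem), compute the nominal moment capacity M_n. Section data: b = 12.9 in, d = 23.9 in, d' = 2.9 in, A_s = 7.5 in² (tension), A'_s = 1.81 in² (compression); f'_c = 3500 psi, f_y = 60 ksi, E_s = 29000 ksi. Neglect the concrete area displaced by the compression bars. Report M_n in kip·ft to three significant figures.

Assume both steels yield.
a = (A_s − A'_s) f_y/(0.85 f'_c b) = (7.5 − 1.81) × 60/(0.85 × 3.5 × 12.9) = 8.896 in.
c = a/β₁ = 8.896/0.85 = 10.466 in; ε'_s = 0.003(c − d')/c = 0.0022 ≥ ε_y = 0.0021, so the compression steel yields.
M_n = (A_s − A'_s) f_y (d − a/2) + A'_s f_y (d − d') = 341.4 × (23.9 − 4.448) + 108.6 × (23.9 − 2.9) = 6640.9 + 2280.6 = 8921.5 kip·in = 8921.5/12 = 743.46 kip·ft.

M_n ≈ 743 kip·ft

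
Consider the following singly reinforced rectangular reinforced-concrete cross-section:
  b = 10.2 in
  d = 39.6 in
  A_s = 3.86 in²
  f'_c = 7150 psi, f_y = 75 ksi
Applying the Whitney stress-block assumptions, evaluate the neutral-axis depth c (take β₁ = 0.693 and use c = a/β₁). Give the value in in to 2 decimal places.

c ≈ 6.74 in

T = A_s f_y = 3.86 × 75 = 289.5 kips.
a = T/(0.85 f'_c b) = 289.5/(0.85 × 7.15 × 10.2) = 4.6701 in.
With β₁ = 0.693, c = a/β₁ = 4.6701/0.693 = 6.74 in.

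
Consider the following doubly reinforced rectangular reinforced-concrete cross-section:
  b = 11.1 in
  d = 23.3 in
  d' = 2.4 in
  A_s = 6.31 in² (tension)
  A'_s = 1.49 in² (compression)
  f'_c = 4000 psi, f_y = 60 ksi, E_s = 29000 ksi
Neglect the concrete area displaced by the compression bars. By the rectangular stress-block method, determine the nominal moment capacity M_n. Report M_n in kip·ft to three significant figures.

Assume both steels yield.
a = (A_s − A'_s) f_y/(0.85 f'_c b) = (6.31 − 1.49) × 60/(0.85 × 4 × 11.1) = 7.663 in.
c = a/β₁ = 7.663/0.85 = 9.015 in; ε'_s = 0.003(c − d')/c = 0.0022 ≥ ε_y = 0.0021, so the compression steel yields.
M_n = (A_s − A'_s) f_y (d − a/2) + A'_s f_y (d − d') = 289.2 × (23.3 − 3.8315) + 89.4 × (23.3 − 2.4) = 5630.3 + 1868.5 = 7498.8 kip·in = 7498.8/12 = 624.90 kip·ft.

M_n ≈ 625 kip·ft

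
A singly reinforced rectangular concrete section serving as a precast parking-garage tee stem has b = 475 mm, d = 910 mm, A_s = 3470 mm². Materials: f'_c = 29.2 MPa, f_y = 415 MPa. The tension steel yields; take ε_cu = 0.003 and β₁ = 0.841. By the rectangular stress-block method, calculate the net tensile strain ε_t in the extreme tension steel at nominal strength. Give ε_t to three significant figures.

a = A_s f_y/(0.85 f'_c b) = 122.15 mm.
β₁ = 0.841, so c = a/β₁ = 122.15/0.841 = 145.24 mm.
From the linear strain diagram with ε_cu = 0.003: ε_t = 0.003 (d − c)/c = 0.003 × (910 − 145.24)/145.24 = 0.0158.
Since ε_t ≥ 0.005, the section is tension-controlled.

ε_t ≈ 0.0158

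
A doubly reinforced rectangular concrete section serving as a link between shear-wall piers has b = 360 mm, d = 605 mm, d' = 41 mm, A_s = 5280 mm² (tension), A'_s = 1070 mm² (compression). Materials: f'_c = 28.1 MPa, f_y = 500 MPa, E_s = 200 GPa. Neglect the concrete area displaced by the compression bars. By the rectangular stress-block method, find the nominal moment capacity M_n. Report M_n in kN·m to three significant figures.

Assume both tension and compression steel yield.
Net tension couple steel: A_s − A'_s = 4210 mm².
a = (A_s − A'_s) f_y / (0.85 f'_c b) = 2105000/(0.85 × 28.1 × 360) = 244.81 mm.
c = a/β₁ = 244.81/0.849 = 288.35 mm; ε'_s = 0.003(c − d')/c = 0.0026 ≥ f_y/E_s = 0.0025, so compression steel does yield.
M_n = (A_s − A'_s) f_y (d − a/2) + A'_s f_y (d − d') = [2105000 × (605 − 122.405) + 535000 × (605 − 41)] × 10⁻⁶ = 1015.86 + 301.74 = 1317.60 kN·m.

M_n ≈ 1320 kN·m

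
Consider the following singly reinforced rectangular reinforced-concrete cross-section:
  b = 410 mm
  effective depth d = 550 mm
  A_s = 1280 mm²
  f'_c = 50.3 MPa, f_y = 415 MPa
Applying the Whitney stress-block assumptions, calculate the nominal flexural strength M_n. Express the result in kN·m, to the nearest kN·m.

M_n ≈ 284 kN·m

T = A_s f_y = 1280 × 415 = 531200 N = 531.2 kN.
From C = T: a = T/(0.85 f'_c b) = 531200/(0.85 × 50.3 × 410) = 30.30 mm.
M_n = T(d − a/2) = 531.2 kN × (550 − 15.15) mm = 284.11 kN·m.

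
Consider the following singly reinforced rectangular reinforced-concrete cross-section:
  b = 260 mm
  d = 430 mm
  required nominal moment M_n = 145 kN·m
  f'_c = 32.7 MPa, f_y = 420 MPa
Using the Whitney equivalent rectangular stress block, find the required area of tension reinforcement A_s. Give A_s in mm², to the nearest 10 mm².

A_s ≈ 850 mm²

With M_n = 0.85 f'_c a b (d − a/2), solve the quadratic for a:
a = d − √(d² − 2M_n/(0.85 f'_c b)) = 430 − √(430² − 2 × 145×10⁶/(0.85 × 32.7 × 260)) = 49.51 mm.
A_s = 0.85 f'_c a b / f_y = 0.85 × 32.7 × 49.51 × 260 / 420 = 851.9 mm².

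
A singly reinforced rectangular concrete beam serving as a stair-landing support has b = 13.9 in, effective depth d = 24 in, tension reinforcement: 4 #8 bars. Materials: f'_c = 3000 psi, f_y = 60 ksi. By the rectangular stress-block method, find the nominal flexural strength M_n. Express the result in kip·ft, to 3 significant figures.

A_s = 4 × 0.79 = 3.16 in².
T = A_s f_y = 3.16 × 60 = 189.6 kips.
a = T/(0.85 f'_c b) = 189.6/(0.85 × 3 × 13.9) = 5.349 in.
M_n = T(d − a/2) = 189.6 × (24 − 2.6745) = 4043.3 kip·in = 4043.3/12 = 336.94 kip·ft.

M_n ≈ 337 kip·ft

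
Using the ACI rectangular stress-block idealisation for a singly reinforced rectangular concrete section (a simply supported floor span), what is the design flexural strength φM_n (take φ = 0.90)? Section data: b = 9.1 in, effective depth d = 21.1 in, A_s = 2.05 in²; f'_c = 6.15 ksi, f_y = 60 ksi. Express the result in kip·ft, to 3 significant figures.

φM_n ≈ 183 kip·ft

T = A_s f_y = 2.05 × 60 = 123 kips.
a = T/(0.85 f'_c b) = 123/(0.85 × 6.15 × 9.1) = 2.586 in.
M_n = T(d − a/2) = 123 × (21.1 − 1.293) = 2436.3 kip·in = 2436.3/12 = 203.03 kip·ft.
φM_n = 0.90 × 203.03 = 182.73 kip·ft.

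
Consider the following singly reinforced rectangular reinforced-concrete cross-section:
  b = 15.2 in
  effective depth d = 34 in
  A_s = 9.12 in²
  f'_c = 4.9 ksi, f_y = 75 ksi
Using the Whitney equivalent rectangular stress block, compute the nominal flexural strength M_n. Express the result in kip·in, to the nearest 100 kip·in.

T = A_s f_y = 9.12 × 75 = 684 kips.
a = T/(0.85 f'_c b) = 684/(0.85 × 4.9 × 15.2) = 10.804 in.
M_n = T(d − a/2) = 684 × (34 − 5.402) = 19561.0 kip·in.

M_n ≈ 19600 kip·in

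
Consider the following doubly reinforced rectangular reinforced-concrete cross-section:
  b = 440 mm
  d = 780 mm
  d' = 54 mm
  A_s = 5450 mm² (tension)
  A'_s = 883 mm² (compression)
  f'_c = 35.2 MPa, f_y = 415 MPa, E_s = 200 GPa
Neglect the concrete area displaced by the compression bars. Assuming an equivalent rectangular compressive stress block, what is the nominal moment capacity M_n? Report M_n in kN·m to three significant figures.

M_n ≈ 1610 kN·m

Assume both tension and compression steel yield.
Net tension couple steel: A_s − A'_s = 4567 mm².
a = (A_s − A'_s) f_y / (0.85 f'_c b) = 1895305/(0.85 × 35.2 × 440) = 143.97 mm.
c = a/β₁ = 143.97/0.799 = 180.19 mm; ε'_s = 0.003(c − d')/c = 0.0021 ≥ f_y/E_s = 0.0021, so compression steel does yield.
M_n = (A_s − A'_s) f_y (d − a/2) + A'_s f_y (d − d') = [1895305 × (780 − 71.985) + 366445 × (780 − 54)] × 10⁻⁶ = 1341.90 + 266.04 = 1607.94 kN·m.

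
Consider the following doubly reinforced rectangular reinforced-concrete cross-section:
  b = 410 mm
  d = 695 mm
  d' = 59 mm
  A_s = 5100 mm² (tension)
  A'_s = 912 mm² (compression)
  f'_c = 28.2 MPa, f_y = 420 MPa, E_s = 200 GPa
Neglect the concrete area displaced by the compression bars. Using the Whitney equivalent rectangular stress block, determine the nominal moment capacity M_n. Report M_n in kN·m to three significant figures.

M_n ≈ 1310 kN·m

Assume both tension and compression steel yield.
Net tension couple steel: A_s − A'_s = 4188 mm².
a = (A_s − A'_s) f_y / (0.85 f'_c b) = 1758960/(0.85 × 28.2 × 410) = 178.98 mm.
c = a/β₁ = 178.98/0.849 = 210.81 mm; ε'_s = 0.003(c − d')/c = 0.0022 ≥ f_y/E_s = 0.0021, so compression steel does yield.
M_n = (A_s − A'_s) f_y (d − a/2) + A'_s f_y (d − d') = [1758960 × (695 − 89.49) + 383040 × (695 − 59)] × 10⁻⁶ = 1065.07 + 243.61 = 1308.68 kN·m.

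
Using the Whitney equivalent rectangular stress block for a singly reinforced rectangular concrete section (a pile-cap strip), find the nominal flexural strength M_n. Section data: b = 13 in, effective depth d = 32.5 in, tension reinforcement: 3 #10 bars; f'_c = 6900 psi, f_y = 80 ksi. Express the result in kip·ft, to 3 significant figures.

M_n ≈ 775 kip·ft

A_s = 3 × 1.27 = 3.81 in².
T = A_s f_y = 3.81 × 80 = 304.8 kips.
a = T/(0.85 f'_c b) = 304.8/(0.85 × 6.9 × 13) = 3.998 in.
M_n = T(d − a/2) = 304.8 × (32.5 − 1.999) = 9296.7 kip·in = 9296.7/12 = 774.73 kip·ft.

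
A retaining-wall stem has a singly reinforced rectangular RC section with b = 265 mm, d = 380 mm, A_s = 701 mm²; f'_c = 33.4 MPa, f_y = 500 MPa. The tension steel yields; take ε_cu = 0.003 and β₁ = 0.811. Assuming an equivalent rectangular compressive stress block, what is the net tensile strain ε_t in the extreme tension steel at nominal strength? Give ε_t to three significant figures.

ε_t ≈ 0.0168

a = A_s f_y/(0.85 f'_c b) = 46.59 mm.
β₁ = 0.811, so c = a/β₁ = 46.59/0.811 = 57.45 mm.
From the linear strain diagram with ε_cu = 0.003: ε_t = 0.003 (d − c)/c = 0.003 × (380 − 57.45)/57.45 = 0.0168.
Since ε_t ≥ 0.005, the section is tension-controlled.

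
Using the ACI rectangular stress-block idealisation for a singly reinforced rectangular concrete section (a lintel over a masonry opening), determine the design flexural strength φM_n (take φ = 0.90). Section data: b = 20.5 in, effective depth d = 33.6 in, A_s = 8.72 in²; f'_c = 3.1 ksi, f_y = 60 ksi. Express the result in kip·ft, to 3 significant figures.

T = A_s f_y = 8.72 × 60 = 523.2 kips.
a = T/(0.85 f'_c b) = 523.2/(0.85 × 3.1 × 20.5) = 9.686 in.
M_n = T(d − a/2) = 523.2 × (33.6 − 4.843) = 15045.7 kip·in = 15045.7/12 = 1253.81 kip·ft.
φM_n = 0.90 × 1253.81 = 1128.43 kip·ft.

φM_n ≈ 1130 kip·ft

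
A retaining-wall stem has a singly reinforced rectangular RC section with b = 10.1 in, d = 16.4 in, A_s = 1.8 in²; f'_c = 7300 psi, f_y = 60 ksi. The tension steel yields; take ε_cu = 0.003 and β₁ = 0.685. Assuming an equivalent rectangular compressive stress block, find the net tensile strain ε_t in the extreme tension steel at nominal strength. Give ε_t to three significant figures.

ε_t ≈ 0.0166

a = A_s f_y/(0.85 f'_c b) = 1.723 in.
β₁ = 0.685, so c = a/β₁ = 1.723/0.685 = 2.515 in.
From the linear strain diagram with ε_cu = 0.003: ε_t = 0.003 (d − c)/c = 0.003 × (16.4 − 2.515)/2.515 = 0.0166.
Since ε_t ≥ 0.005, the section is tension-controlled.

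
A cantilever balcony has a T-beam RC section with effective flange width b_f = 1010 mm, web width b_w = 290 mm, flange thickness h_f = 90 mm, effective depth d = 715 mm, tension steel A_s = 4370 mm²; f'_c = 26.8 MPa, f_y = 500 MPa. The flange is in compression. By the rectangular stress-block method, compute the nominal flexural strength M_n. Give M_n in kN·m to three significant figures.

Tension: T = A_s f_y = 4370 × 500 = 2185000 N.
Try a within the flange: a = T/(0.85 f'_c b_f) = 2185000/(0.85 × 26.8 × 1010) = 94.97 mm.
a = 94.97 > h_f = 90 mm: the block extends into the web. Split into flange-overhang and web parts.
C_f = 0.85 f'_c (b_f − b_w) h_f = 0.85 × 26.8 × (1010 − 290) × 90 = 1476144 N.
Remaining web compression depth: a_w = (T − C_f)/(0.85 f'_c b_w) = (2185000 − 1476144)/(0.85 × 26.8 × 290) = 107.30 mm.
M_n = C_f(d − h_f/2) + (T − C_f)(d − a_w/2) = 1476144 × (715 − 45) + 708856 × (715 − 53.65) = 989.02 + 468.80 = 1457.82 × 10⁶ N·mm.
M_n = 1457.82 kN·m.

M_n ≈ 1460 kN·m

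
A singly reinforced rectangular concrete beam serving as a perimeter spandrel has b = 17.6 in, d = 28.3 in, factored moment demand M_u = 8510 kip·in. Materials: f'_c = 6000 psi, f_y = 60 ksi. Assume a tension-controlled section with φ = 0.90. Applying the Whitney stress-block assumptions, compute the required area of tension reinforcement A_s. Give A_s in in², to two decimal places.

A_s ≈ 5.99 in²

M_n = M_u/φ = 8510/0.90 = 9455.56 kip·in.
From M_n = 0.85 f'_c a b (d − a/2):
a = d − √(d² − 2M_n/(0.85 f'_c b)) = 28.3 − √(28.3² − 2 × 9455.56/(0.85 × 6 × 17.6)) = 4.006 in.
A_s = 0.85 f'_c a b / f_y = 0.85 × 6 × 4.006 × 17.6 / 60 = 5.993 in².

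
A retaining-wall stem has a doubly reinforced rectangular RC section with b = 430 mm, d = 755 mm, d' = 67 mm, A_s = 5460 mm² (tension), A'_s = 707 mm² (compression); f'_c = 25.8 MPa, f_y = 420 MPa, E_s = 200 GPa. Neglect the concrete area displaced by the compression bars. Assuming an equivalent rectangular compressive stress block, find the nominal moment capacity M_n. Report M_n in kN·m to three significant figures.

Assume both tension and compression steel yield.
Net tension couple steel: A_s − A'_s = 4753 mm².
a = (A_s − A'_s) f_y / (0.85 f'_c b) = 1996260/(0.85 × 25.8 × 430) = 211.69 mm.
c = a/β₁ = 211.69/0.85 = 249.05 mm; ε'_s = 0.003(c − d')/c = 0.0022 ≥ f_y/E_s = 0.0021, so compression steel does yield.
M_n = (A_s − A'_s) f_y (d − a/2) + A'_s f_y (d − d') = [1996260 × (755 − 105.845) + 296940 × (755 − 67)] × 10⁻⁶ = 1295.88 + 204.29 = 1500.17 kN·m.

M_n ≈ 1500 kN·m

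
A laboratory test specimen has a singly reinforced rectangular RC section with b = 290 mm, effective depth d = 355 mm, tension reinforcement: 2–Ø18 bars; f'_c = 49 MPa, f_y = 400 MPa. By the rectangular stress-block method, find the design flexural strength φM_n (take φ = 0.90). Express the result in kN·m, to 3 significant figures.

A_s = 2 × 254 = 508 mm².
T = A_s f_y = 508 × 400 = 203200 N = 203.2 kN.
From C = T: a = T/(0.85 f'_c b) = 203200/(0.85 × 49 × 290) = 16.82 mm.
M_n = T(d − a/2) = 203.2 kN × (355 − 8.41) mm = 70.43 kN·m.
φM_n = 0.90 × 70.43 = 63.39 kN·m.

φM_n ≈ 63.4 kN·m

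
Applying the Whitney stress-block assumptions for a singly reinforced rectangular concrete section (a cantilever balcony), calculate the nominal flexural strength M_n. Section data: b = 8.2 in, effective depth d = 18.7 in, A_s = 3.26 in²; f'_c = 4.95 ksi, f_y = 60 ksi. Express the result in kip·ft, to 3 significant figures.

M_n ≈ 259 kip·ft

T = A_s f_y = 3.26 × 60 = 195.6 kips.
a = T/(0.85 f'_c b) = 195.6/(0.85 × 4.95 × 8.2) = 5.669 in.
M_n = T(d − a/2) = 195.6 × (18.7 − 2.8345) = 3103.3 kip·in = 3103.3/12 = 258.61 kip·ft.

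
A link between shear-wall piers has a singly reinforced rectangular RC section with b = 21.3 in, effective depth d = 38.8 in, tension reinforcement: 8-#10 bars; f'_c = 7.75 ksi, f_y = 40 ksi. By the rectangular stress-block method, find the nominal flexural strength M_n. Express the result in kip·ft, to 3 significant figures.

A_s = 8 × 1.27 = 10.16 in².
T = A_s f_y = 10.16 × 40 = 406.4 kips.
a = T/(0.85 f'_c b) = 406.4/(0.85 × 7.75 × 21.3) = 2.896 in.
M_n = T(d − a/2) = 406.4 × (38.8 − 1.448) = 15179.9 kip·in = 15179.9/12 = 1264.99 kip·ft.

M_n ≈ 1260 kip·ft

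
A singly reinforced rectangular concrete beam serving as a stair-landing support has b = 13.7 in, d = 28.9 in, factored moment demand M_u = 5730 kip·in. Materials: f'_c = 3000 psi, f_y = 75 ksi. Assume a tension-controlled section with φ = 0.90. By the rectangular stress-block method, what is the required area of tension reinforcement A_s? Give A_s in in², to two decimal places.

M_n = M_u/φ = 5730/0.90 = 6366.67 kip·in.
From M_n = 0.85 f'_c a b (d − a/2):
a = d − √(d² − 2M_n/(0.85 f'_c b)) = 28.9 − √(28.9² − 2 × 6366.67/(0.85 × 3 × 13.7)) = 7.204 in.
A_s = 0.85 f'_c a b / f_y = 0.85 × 3 × 7.204 × 13.7 / 75 = 3.356 in².

A_s ≈ 3.36 in²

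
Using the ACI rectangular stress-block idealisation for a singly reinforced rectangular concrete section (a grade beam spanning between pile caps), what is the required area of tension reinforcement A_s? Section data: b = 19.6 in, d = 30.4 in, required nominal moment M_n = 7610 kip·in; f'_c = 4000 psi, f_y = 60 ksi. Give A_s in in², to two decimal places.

From M_n = 0.85 f'_c a b (d − a/2):
a = d − √(d² − 2M_n/(0.85 f'_c b)) = 30.4 − √(30.4² − 2 × 7610/(0.85 × 4 × 19.6)) = 4.023 in.
A_s = 0.85 f'_c a b / f_y = 0.85 × 4 × 4.023 × 19.6 / 60 = 4.468 in².

A_s ≈ 4.47 in²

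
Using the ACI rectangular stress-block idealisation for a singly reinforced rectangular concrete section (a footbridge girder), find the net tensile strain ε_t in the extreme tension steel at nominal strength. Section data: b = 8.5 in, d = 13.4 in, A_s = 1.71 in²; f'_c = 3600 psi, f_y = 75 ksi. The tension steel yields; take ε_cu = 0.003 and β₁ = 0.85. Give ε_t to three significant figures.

a = A_s f_y/(0.85 f'_c b) = 4.931 in.
β₁ = 0.85, so c = a/β₁ = 4.931/0.85 = 5.801 in.
From the linear strain diagram with ε_cu = 0.003: ε_t = 0.003 (d − c)/c = 0.003 × (13.4 − 5.801)/5.801 = 0.00393.
ε_t < 0.004 — the section is over-reinforced for flexure under ACI limits.

ε_t ≈ 0.00393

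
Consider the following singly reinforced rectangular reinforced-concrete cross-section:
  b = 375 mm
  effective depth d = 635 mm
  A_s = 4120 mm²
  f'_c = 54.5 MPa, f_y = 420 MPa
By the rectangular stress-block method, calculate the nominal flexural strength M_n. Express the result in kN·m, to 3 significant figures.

T = A_s f_y = 4120 × 420 = 1730400 N = 1730.4 kN.
From C = T: a = T/(0.85 f'_c b) = 1730400/(0.85 × 54.5 × 375) = 99.61 mm.
M_n = T(d − a/2) = 1730.4 kN × (635 − 49.805) mm = 1012.62 kN·m.

M_n ≈ 1010 kN·m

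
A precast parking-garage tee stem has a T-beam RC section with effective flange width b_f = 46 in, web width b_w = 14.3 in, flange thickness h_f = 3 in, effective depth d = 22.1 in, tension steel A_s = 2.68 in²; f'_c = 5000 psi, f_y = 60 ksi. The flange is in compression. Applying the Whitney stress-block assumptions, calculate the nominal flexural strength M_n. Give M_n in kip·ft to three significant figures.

Tension: T = A_s f_y = 2.68 × 60 = 160.8 kips.
Try a within the flange: a = T/(0.85 f'_c b_f) = 160.8/(0.85 × 5 × 46) = 0.823 in.
Since a = 0.823 ≤ h_f = 3 in, the stress block lies entirely in the flange; analyse as a rectangular beam of width b_f.
M_n = T(d − a/2) = 160.8 × (22.1 − 0.4115) = 3487.5 kip·in.
M_n = 3487.5/12 = 290.63 kip·ft.

M_n ≈ 291 kip·ft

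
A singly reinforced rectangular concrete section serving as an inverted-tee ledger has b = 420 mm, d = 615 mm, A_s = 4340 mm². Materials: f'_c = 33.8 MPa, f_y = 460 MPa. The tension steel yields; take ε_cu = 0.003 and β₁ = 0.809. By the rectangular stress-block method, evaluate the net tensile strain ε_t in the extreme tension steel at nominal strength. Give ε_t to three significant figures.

a = A_s f_y/(0.85 f'_c b) = 165.45 mm.
β₁ = 0.809, so c = a/β₁ = 165.45/0.809 = 204.51 mm.
From the linear strain diagram with ε_cu = 0.003: ε_t = 0.003 (d − c)/c = 0.003 × (615 − 204.51)/204.51 = 0.00602.
Since ε_t ≥ 0.005, the section is tension-controlled.

ε_t ≈ 0.00602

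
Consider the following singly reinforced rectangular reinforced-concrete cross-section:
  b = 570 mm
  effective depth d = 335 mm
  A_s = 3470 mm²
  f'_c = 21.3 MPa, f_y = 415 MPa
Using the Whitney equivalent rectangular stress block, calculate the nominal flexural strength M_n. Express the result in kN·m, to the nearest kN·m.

T = A_s f_y = 3470 × 415 = 1440050 N = 1440.05 kN.
From C = T: a = T/(0.85 f'_c b) = 1440050/(0.85 × 21.3 × 570) = 139.54 mm.
M_n = T(d − a/2) = 1440.05 kN × (335 − 69.77) mm = 381.94 kN·m.

M_n ≈ 382 kN·m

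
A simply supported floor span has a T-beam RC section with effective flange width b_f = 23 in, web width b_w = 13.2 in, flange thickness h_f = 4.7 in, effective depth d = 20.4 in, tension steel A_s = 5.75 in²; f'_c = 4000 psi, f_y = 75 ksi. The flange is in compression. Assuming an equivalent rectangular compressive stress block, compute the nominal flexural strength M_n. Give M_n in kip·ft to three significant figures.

Tension: T = A_s f_y = 5.75 × 75 = 431.25 kips.
Try a within the flange: a = T/(0.85 f'_c b_f) = 431.25/(0.85 × 4 × 23) = 5.515 in.
a = 5.515 > h_f = 4.7 in: the block extends into the web. Split into flange-overhang and web parts.
C_f = 0.85 f'_c (b_f − b_w) h_f = 0.85 × 4 × (23 − 13.2) × 4.7 = 156.6 kips.
Remaining web compression depth: a_w = (T − C_f)/(0.85 f'_c b_w) = (431.25 − 156.6)/(0.85 × 4 × 13.2) = 6.120 in.
M_n = C_f(d − h_f/2) + (T − C_f)(d − a_w/2) = 156.6 × (20.4 − 2.35) + 274.65 × (20.4 − 3.06) = 2826.6 + 4762.4 = 7589.0 kip·in.
M_n = 7589.0/12 = 632.42 kip·ft.

M_n ≈ 632 kip·ft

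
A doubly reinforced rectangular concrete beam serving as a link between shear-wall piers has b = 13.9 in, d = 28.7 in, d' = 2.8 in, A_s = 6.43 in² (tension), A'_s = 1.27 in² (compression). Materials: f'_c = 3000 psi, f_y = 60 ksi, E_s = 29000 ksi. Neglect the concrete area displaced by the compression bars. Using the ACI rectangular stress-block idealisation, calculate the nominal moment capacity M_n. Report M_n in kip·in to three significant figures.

Assume both steels yield.
a = (A_s − A'_s) f_y/(0.85 f'_c b) = (6.43 − 1.27) × 60/(0.85 × 3 × 13.9) = 8.735 in.
c = a/β₁ = 8.735/0.85 = 10.276 in; ε'_s = 0.003(c − d')/c = 0.0022 ≥ ε_y = 0.0021, so the compression steel yields.
M_n = (A_s − A'_s) f_y (d − a/2) + A'_s f_y (d − d') = 309.6 × (28.7 − 4.3675) + 76.2 × (28.7 − 2.8) = 7533.3 + 1973.6 = 9506.9 kip·in.

M_n ≈ 9510 kip·in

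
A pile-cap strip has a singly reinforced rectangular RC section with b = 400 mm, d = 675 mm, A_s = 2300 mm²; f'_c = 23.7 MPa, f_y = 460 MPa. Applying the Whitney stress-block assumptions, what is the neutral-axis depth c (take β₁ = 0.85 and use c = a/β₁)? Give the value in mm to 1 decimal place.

T = A_s f_y = 2300 × 460 = 1058000 N = 1058 kN.
Setting C = 0.85 f'_c a b equal to T: a = 1058000/(0.85 × 23.7 × 400) = 131.298 mm.
With β₁ = 0.85, c = a/β₁ = 131.298/0.85 = 154.5 mm.

c ≈ 154.5 mm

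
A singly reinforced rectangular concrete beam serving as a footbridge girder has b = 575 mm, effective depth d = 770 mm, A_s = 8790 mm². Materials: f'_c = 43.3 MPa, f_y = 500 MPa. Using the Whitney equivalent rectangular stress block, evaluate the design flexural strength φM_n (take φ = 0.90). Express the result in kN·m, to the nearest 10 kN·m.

T = A_s f_y = 8790 × 500 = 4395000 N = 4395 kN.
From C = T: a = T/(0.85 f'_c b) = 4395000/(0.85 × 43.3 × 575) = 207.67 mm.
M_n = T(d − a/2) = 4395 kN × (770 − 103.835) mm = 2927.80 kN·m.
φM_n = 0.90 × 2927.80 = 2635.02 kN·m.

φM_n ≈ 2640 kN·m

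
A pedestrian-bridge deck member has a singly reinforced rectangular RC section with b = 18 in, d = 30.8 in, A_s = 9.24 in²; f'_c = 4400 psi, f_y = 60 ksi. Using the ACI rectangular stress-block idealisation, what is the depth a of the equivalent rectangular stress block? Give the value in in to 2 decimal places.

T = A_s f_y = 9.24 × 60 = 554.4 kips.
a = T/(0.85 f'_c b) = 554.4/(0.85 × 4.4 × 18) = 8.24 in.

a ≈ 8.24 in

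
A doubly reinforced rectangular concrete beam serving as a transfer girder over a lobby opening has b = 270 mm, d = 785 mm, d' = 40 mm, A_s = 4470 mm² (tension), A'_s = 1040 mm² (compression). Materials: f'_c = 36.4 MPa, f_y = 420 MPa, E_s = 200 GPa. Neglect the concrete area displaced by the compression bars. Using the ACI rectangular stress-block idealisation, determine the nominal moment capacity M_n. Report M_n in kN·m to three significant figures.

Assume both tension and compression steel yield.
Net tension couple steel: A_s − A'_s = 3430 mm².
a = (A_s − A'_s) f_y / (0.85 f'_c b) = 1440600/(0.85 × 36.4 × 270) = 172.45 mm.
c = a/β₁ = 172.45/0.79 = 218.29 mm; ε'_s = 0.003(c − d')/c = 0.0025 ≥ f_y/E_s = 0.0021, so compression steel does yield.
M_n = (A_s − A'_s) f_y (d − a/2) + A'_s f_y (d − d') = [1440600 × (785 − 86.225) + 436800 × (785 − 40)] × 10⁻⁶ = 1006.66 + 325.42 = 1332.08 kN·m.

M_n ≈ 1330 kN·m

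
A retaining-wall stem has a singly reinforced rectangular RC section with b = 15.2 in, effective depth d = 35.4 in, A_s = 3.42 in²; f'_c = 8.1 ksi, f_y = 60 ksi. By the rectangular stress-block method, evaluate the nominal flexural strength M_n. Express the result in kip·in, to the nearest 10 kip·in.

T = A_s f_y = 3.42 × 60 = 205.2 kips.
a = T/(0.85 f'_c b) = 205.2/(0.85 × 8.1 × 15.2) = 1.961 in.
M_n = T(d − a/2) = 205.2 × (35.4 − 0.9805) = 7062.9 kip·in.

M_n ≈ 7060 kip·in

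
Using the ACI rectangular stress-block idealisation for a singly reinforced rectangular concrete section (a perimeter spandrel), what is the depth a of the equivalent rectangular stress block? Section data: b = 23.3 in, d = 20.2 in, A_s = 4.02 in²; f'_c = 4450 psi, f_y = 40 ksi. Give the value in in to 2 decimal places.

a ≈ 1.82 in

T = A_s f_y = 4.02 × 40 = 160.8 kips.
a = T/(0.85 f'_c b) = 160.8/(0.85 × 4.45 × 23.3) = 1.82 in.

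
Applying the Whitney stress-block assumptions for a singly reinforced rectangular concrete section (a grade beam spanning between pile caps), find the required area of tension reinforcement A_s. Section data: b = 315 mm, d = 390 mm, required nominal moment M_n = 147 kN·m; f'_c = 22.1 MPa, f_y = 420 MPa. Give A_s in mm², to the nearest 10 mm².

A_s ≈ 990 mm²

With M_n = 0.85 f'_c a b (d − a/2), solve the quadratic for a:
a = d − √(d² − 2M_n/(0.85 f'_c b)) = 390 − √(390² − 2 × 147×10⁶/(0.85 × 22.1 × 315)) = 69.98 mm.
A_s = 0.85 f'_c a b / f_y = 0.85 × 22.1 × 69.98 × 315 / 420 = 985.9 mm².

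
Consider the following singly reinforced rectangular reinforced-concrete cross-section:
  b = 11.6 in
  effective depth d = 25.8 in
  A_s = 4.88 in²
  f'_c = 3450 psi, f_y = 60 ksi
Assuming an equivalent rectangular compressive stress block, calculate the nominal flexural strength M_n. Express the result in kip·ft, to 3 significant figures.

M_n ≈ 525 kip·ft

T = A_s f_y = 4.88 × 60 = 292.8 kips.
a = T/(0.85 f'_c b) = 292.8/(0.85 × 3.45 × 11.6) = 8.607 in.
M_n = T(d − a/2) = 292.8 × (25.8 − 4.3035) = 6294.2 kip·in = 6294.2/12 = 524.52 kip·ft.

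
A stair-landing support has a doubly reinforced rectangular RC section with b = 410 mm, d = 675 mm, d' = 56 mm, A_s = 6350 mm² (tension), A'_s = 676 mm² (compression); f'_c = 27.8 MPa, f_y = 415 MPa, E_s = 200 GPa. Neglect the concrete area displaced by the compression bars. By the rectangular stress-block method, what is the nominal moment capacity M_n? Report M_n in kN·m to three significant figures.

Assume both tension and compression steel yield.
Net tension couple steel: A_s − A'_s = 5674 mm².
a = (A_s − A'_s) f_y / (0.85 f'_c b) = 2354710/(0.85 × 27.8 × 410) = 243.05 mm.
c = a/β₁ = 243.05/0.85 = 285.94 mm; ε'_s = 0.003(c − d')/c = 0.0024 ≥ f_y/E_s = 0.0021, so compression steel does yield.
M_n = (A_s − A'_s) f_y (d − a/2) + A'_s f_y (d − d') = [2354710 × (675 − 121.525) + 280540 × (675 − 56)] × 10⁻⁶ = 1303.27 + 173.65 = 1476.92 kN·m.

M_n ≈ 1480 kN·m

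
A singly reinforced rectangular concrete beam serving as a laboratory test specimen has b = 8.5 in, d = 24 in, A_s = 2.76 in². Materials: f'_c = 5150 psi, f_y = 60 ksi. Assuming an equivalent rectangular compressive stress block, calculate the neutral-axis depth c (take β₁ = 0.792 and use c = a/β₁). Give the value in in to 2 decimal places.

T = A_s f_y = 2.76 × 60 = 165.6 kips.
a = T/(0.85 f'_c b) = 165.6/(0.85 × 5.15 × 8.5) = 4.4506 in.
With β₁ = 0.792, c = a/β₁ = 4.4506/0.792 = 5.62 in.

c ≈ 5.62 in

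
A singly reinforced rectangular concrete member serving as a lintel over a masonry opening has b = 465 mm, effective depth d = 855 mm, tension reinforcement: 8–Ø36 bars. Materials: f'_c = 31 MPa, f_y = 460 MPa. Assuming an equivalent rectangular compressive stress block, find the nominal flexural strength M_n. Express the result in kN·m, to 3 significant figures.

A_s = 8 × 1018 = 8144 mm².
T = A_s f_y = 8144 × 460 = 3746240 N = 3746.24 kN.
From C = T: a = T/(0.85 f'_c b) = 3746240/(0.85 × 31 × 465) = 305.75 mm.
M_n = T(d − a/2) = 3746.24 kN × (855 − 152.875) mm = 2630.33 kN·m.

M_n ≈ 2630 kN·m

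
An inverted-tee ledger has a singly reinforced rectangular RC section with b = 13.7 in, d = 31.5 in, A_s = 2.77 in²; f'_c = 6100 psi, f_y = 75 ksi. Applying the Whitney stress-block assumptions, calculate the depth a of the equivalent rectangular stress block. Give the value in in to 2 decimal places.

a ≈ 2.92 in

T = A_s f_y = 2.77 × 75 = 207.75 kips.
a = T/(0.85 f'_c b) = 207.75/(0.85 × 6.1 × 13.7) = 2.92 in.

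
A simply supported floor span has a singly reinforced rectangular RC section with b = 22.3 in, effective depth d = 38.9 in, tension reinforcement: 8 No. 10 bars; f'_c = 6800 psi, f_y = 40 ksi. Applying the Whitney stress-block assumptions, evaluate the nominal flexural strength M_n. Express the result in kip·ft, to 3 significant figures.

A_s = 8 × 1.27 = 10.16 in².
T = A_s f_y = 10.16 × 40 = 406.4 kips.
a = T/(0.85 f'_c b) = 406.4/(0.85 × 6.8 × 22.3) = 3.153 in.
M_n = T(d − a/2) = 406.4 × (38.9 − 1.5765) = 15168.3 kip·in = 15168.3/12 = 1264.03 kip·ft.

M_n ≈ 1260 kip·ft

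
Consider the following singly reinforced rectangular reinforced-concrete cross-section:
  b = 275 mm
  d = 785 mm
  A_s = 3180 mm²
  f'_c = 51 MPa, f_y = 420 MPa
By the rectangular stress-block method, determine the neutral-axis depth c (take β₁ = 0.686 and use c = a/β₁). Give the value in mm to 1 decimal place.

c ≈ 163.3 mm

T = A_s f_y = 3180 × 420 = 1335600 N = 1335.6 kN.
Setting C = 0.85 f'_c a b equal to T: a = 1335600/(0.85 × 51 × 275) = 112.035 mm.
With β₁ = 0.686, c = a/β₁ = 112.035/0.686 = 163.3 mm.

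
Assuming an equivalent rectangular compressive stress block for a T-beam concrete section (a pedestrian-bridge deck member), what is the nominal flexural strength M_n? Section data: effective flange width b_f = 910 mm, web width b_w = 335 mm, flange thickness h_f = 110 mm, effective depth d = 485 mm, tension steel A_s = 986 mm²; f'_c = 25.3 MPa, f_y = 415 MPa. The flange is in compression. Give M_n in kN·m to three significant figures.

Tension: T = A_s f_y = 986 × 415 = 409190 N.
Try a within the flange: a = T/(0.85 f'_c b_f) = 409190/(0.85 × 25.3 × 910) = 20.91 mm.
Since a = 20.91 ≤ h_f = 110 mm, the stress block lies entirely in the flange; analyse as a rectangular beam of width b_f.
M_n = T(d − a/2) = 409190 × (485 − 10.455) = 194.18 × 10⁶ N·mm.
M_n = 194.18 kN·m.

M_n ≈ 194 kN·m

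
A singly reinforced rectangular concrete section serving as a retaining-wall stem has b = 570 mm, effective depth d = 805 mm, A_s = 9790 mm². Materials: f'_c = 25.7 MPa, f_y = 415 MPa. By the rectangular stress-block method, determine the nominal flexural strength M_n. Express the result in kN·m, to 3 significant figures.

T = A_s f_y = 9790 × 415 = 4062850 N = 4062.85 kN.
From C = T: a = T/(0.85 f'_c b) = 4062850/(0.85 × 25.7 × 570) = 326.29 mm.
M_n = T(d − a/2) = 4062.85 kN × (805 − 163.145) mm = 2607.76 kN·m.

M_n ≈ 2610 kN·m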